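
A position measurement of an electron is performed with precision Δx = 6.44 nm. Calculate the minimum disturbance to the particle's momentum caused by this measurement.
8.188 × 10^-27 kg·m/s

The uncertainty principle implies that measuring position disturbs momentum:
ΔxΔp ≥ ℏ/2

When we measure position with precision Δx, we necessarily introduce a momentum uncertainty:
Δp ≥ ℏ/(2Δx)
Δp_min = (1.055e-34 J·s) / (2 × 6.440e-09 m)
Δp_min = 8.188e-27 kg·m/s

The more precisely we measure position, the greater the momentum disturbance.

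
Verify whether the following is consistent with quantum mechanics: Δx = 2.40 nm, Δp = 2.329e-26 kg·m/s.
Yes, it satisfies the uncertainty principle.

Calculate the product ΔxΔp:
ΔxΔp = (2.400e-09 m) × (2.329e-26 kg·m/s)
ΔxΔp = 5.590e-35 J·s

Compare to the minimum allowed value ℏ/2:
ℏ/2 = 5.273e-35 J·s

Since ΔxΔp = 5.590e-35 J·s ≥ 5.273e-35 J·s = ℏ/2,
the measurement satisfies the uncertainty principle.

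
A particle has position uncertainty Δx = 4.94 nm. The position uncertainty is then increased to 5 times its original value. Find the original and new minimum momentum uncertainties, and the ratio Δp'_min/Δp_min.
Original Δp_min = 1.067 × 10^-26 kg·m/s; new Δp'_min = 2.135 × 10^-27 kg·m/s; ratio Δp'_min/Δp_min = 1/5.

From the uncertainty principle ΔxΔp ≥ ℏ/2, the minimum momentum uncertainty is Δp_min = ℏ/(2Δx).

Original (Δx = 4.94 nm = 4.940e-09 m):
Δp_min = (1.055e-34 J·s)/(2 × 4.940e-09 m) = 1.067e-26 kg·m/s

When Δx → 5Δx:
Δp'_min = ℏ/(2 × 5Δx) = (1/5) × ℏ/(2Δx) = (1/5) × Δp_min
Δp'_min = 1/5 × 1.067e-26 kg·m/s = 2.135e-27 kg·m/s

Since Δp_min ∝ 1/Δx, when Δx is increased to 5 times its original value, Δp_min decreases to 1/5 of its original value.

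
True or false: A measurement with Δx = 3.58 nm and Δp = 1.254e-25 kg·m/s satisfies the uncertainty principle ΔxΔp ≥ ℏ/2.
Yes, it satisfies the uncertainty principle.

Calculate the product ΔxΔp:
ΔxΔp = (3.580e-09 m) × (1.254e-25 kg·m/s)
ΔxΔp = 4.489e-34 J·s

Compare to the minimum allowed value ℏ/2:
ℏ/2 = 5.273e-35 J·s

Since ΔxΔp = 4.489e-34 J·s ≥ 5.273e-35 J·s = ℏ/2,
the measurement satisfies the uncertainty principle.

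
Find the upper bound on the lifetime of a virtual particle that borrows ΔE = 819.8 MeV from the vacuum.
4.014 × 10^-25 s

Using the energy-time uncertainty principle:
ΔEΔt ≥ ℏ/2

For a virtual particle borrowing energy ΔE, the maximum lifetime is:
Δt_max = ℏ/(2ΔE)

Converting energy:
ΔE = 819.8 MeV = 1.313e-10 J

Δt_max = (1.055e-34 J·s) / (2 × 1.313e-10 J)
Δt_max = 4.014e-25 s = 4.014 × 10^-25 s

Virtual particles with higher borrowed energy exist for shorter times.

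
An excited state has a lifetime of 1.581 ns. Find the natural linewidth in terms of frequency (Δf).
50.334 MHz

Using the energy-time uncertainty principle and E = hf:
ΔEΔt ≥ ℏ/2
hΔf·Δt ≥ ℏ/2

The minimum frequency uncertainty is:
Δf = ℏ/(2hτ) = 1/(4πτ)
Δf = 1/(4π × 1.581e-09 s)
Δf = 5.033e+07 Hz = 50.334 MHz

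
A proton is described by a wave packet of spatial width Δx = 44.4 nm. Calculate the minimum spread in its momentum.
1.188 × 10^-27 kg·m/s

For a wave packet, the spatial width Δx and momentum spread Δp are related by the uncertainty principle:
ΔxΔp ≥ ℏ/2

The minimum momentum spread is:
Δp_min = ℏ/(2Δx)
Δp_min = (1.055e-34 J·s) / (2 × 4.440e-08 m)
Δp_min = 1.188e-27 kg·m/s

A wave packet cannot have both a well-defined position and well-defined momentum.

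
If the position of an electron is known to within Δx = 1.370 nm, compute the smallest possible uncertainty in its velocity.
42.251 km/s

Using the Heisenberg uncertainty principle and Δp = mΔv:
ΔxΔp ≥ ℏ/2
Δx(mΔv) ≥ ℏ/2

The minimum uncertainty in velocity is:
Δv_min = ℏ/(2mΔx)
Δv_min = (1.055e-34 J·s) / (2 × 9.109e-31 kg × 1.370e-09 m)
Δv_min = 4.225e+04 m/s = 42.251 km/s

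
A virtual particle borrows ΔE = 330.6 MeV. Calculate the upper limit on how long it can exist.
9.955 × 10^-25 s

Using the energy-time uncertainty principle:
ΔEΔt ≥ ℏ/2

For a virtual particle borrowing energy ΔE, the maximum lifetime is:
Δt_max = ℏ/(2ΔE)

Converting energy:
ΔE = 330.6 MeV = 5.297e-11 J

Δt_max = (1.055e-34 J·s) / (2 × 5.297e-11 J)
Δt_max = 9.955e-25 s = 9.955 × 10^-25 s

Virtual particles with higher borrowed energy exist for shorter times.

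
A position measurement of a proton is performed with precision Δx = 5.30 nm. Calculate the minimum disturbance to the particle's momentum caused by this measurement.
9.949 × 10^-27 kg·m/s

The uncertainty principle implies that measuring position disturbs momentum:
ΔxΔp ≥ ℏ/2

When we measure position with precision Δx, we necessarily introduce a momentum uncertainty:
Δp ≥ ℏ/(2Δx)
Δp_min = (1.055e-34 J·s) / (2 × 5.300e-09 m)
Δp_min = 9.949e-27 kg·m/s

The more precisely we measure position, the greater the momentum disturbance.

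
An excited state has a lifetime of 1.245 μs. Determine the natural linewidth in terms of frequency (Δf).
63.918 kHz

Using the energy-time uncertainty principle and E = hf:
ΔEΔt ≥ ℏ/2
hΔf·Δt ≥ ℏ/2

The minimum frequency uncertainty is:
Δf = ℏ/(2hτ) = 1/(4πτ)
Δf = 1/(4π × 1.245e-06 s)
Δf = 6.392e+04 Hz = 63.918 kHz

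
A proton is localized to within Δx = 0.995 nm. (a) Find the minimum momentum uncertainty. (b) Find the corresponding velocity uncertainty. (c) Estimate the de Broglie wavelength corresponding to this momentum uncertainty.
(a) Δp_min = 5.299 × 10^-26 kg·m/s
(b) Δv_min = 31.683 m/s
(c) λ_dB = 12.504 nm

Step-by-step:

(a) From the uncertainty principle:
Δp_min = ℏ/(2Δx) = (1.055e-34 J·s)/(2 × 9.950e-10 m) = 5.299e-26 kg·m/s

(b) The velocity uncertainty:
Δv = Δp/m = (5.299e-26 kg·m/s)/(1.673e-27 kg) = 3.168e+01 m/s = 31.683 m/s

(c) The de Broglie wavelength for this momentum:
λ = h/p = (6.626e-34 J·s)/(5.299e-26 kg·m/s) = 1.250e-08 m = 12.504 nm

Note: The de Broglie wavelength is comparable to the localization size, as expected from wave-particle duality.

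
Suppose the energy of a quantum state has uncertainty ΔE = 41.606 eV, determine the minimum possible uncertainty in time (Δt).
7.910 as

Using the energy-time uncertainty principle:
ΔEΔt ≥ ℏ/2

The minimum uncertainty in time is:
Δt_min = ℏ/(2ΔE)
Δt_min = (1.055e-34 J·s) / (2 × 6.666e-18 J)
Δt_min = 7.910e-18 s = 7.910 as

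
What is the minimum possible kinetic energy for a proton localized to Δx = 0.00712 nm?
102.328 meV

Localizing a particle requires giving it sufficient momentum uncertainty:

1. From uncertainty principle: Δp ≥ ℏ/(2Δx)
   Δp_min = (1.055e-34 J·s) / (2 × 7.120e-12 m)
   Δp_min = 7.406e-24 kg·m/s

2. This momentum uncertainty corresponds to kinetic energy:
   KE ≈ (Δp)²/(2m) = (7.406e-24)²/(2 × 1.673e-27 kg)
   KE = 1.639e-20 J = 102.328 meV

Tighter localization requires more energy.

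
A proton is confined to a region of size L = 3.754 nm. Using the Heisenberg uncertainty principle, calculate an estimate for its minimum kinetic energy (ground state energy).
368.100 neV

Using the uncertainty principle to estimate ground state energy:

1. The position uncertainty is approximately the confinement size:
   Δx ≈ L = 3.754e-09 m

2. From ΔxΔp ≥ ℏ/2, the minimum momentum uncertainty is:
   Δp ≈ ℏ/(2L) = 1.405e-26 kg·m/s

3. The kinetic energy is approximately:
   KE ≈ (Δp)²/(2m) = (1.405e-26)²/(2 × 1.673e-27 kg)
   KE ≈ 5.898e-26 J = 368.100 neV

This is an order-of-magnitude estimate of the ground state energy.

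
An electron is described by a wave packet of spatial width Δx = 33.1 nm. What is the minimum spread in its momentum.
1.593 × 10^-27 kg·m/s

For a wave packet, the spatial width Δx and momentum spread Δp are related by the uncertainty principle:
ΔxΔp ≥ ℏ/2

The minimum momentum spread is:
Δp_min = ℏ/(2Δx)
Δp_min = (1.055e-34 J·s) / (2 × 3.310e-08 m)
Δp_min = 1.593e-27 kg·m/s

A wave packet cannot have both a well-defined position and well-defined momentum.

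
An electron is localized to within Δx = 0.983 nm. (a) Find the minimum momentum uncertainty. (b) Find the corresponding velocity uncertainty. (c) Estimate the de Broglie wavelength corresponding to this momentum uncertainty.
(a) Δp_min = 5.364 × 10^-26 kg·m/s
(b) Δv_min = 58.885 km/s
(c) λ_dB = 12.353 nm

Step-by-step:

(a) From the uncertainty principle:
Δp_min = ℏ/(2Δx) = (1.055e-34 J·s)/(2 × 9.830e-10 m) = 5.364e-26 kg·m/s

(b) The velocity uncertainty:
Δv = Δp/m = (5.364e-26 kg·m/s)/(9.109e-31 kg) = 5.888e+04 m/s = 58.885 km/s

(c) The de Broglie wavelength for this momentum:
λ = h/p = (6.626e-34 J·s)/(5.364e-26 kg·m/s) = 1.235e-08 m = 12.353 nm

Note: The de Broglie wavelength is comparable to the localization size, as expected from wave-particle duality.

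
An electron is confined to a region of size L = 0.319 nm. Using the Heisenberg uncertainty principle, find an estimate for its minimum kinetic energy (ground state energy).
93.601 meV

Using the uncertainty principle to estimate ground state energy:

1. The position uncertainty is approximately the confinement size:
   Δx ≈ L = 3.190e-10 m

2. From ΔxΔp ≥ ℏ/2, the minimum momentum uncertainty is:
   Δp ≈ ℏ/(2L) = 1.653e-25 kg·m/s

3. The kinetic energy is approximately:
   KE ≈ (Δp)²/(2m) = (1.653e-25)²/(2 × 9.109e-31 kg)
   KE ≈ 1.500e-20 J = 93.601 meV

This is an order-of-magnitude estimate of the ground state energy.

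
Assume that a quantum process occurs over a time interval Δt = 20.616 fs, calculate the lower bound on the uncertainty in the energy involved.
15.964 meV

Using the energy-time uncertainty principle:
ΔEΔt ≥ ℏ/2

The minimum uncertainty in energy is:
ΔE_min = ℏ/(2Δt)
ΔE_min = (1.055e-34 J·s) / (2 × 2.062e-14 s)
ΔE_min = 2.558e-21 J = 15.964 meV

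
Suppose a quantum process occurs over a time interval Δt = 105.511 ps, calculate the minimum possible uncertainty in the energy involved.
3.119 μeV

Using the energy-time uncertainty principle:
ΔEΔt ≥ ℏ/2

The minimum uncertainty in energy is:
ΔE_min = ℏ/(2Δt)
ΔE_min = (1.055e-34 J·s) / (2 × 1.055e-10 s)
ΔE_min = 4.997e-25 J = 3.119 μeV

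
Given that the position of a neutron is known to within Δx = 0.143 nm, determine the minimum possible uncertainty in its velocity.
220.148 m/s

Using the Heisenberg uncertainty principle and Δp = mΔv:
ΔxΔp ≥ ℏ/2
Δx(mΔv) ≥ ℏ/2

The minimum uncertainty in velocity is:
Δv_min = ℏ/(2mΔx)
Δv_min = (1.055e-34 J·s) / (2 × 1.675e-27 kg × 1.430e-10 m)
Δv_min = 2.201e+02 m/s = 220.148 m/s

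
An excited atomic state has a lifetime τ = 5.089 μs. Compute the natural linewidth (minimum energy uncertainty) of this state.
64.670 peV

Using the energy-time uncertainty principle:
ΔEΔt ≥ ℏ/2

The lifetime τ represents the time uncertainty Δt.
The natural linewidth (minimum energy uncertainty) is:

ΔE = ℏ/(2τ)
ΔE = (1.055e-34 J·s) / (2 × 5.089e-06 s)
ΔE = 1.036e-29 J = 64.670 peV

This natural linewidth limits the precision of spectroscopic measurements.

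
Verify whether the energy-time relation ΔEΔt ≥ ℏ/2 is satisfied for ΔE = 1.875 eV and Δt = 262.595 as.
Yes, it satisfies the uncertainty relation.

Calculate the product ΔEΔt:
ΔE = 1.875 eV = 3.004e-19 J
ΔEΔt = (3.004e-19 J) × (2.626e-16 s)
ΔEΔt = 7.889e-35 J·s

Compare to the minimum allowed value ℏ/2:
ℏ/2 = 5.273e-35 J·s

Since ΔEΔt = 7.889e-35 J·s ≥ 5.273e-35 J·s = ℏ/2,
this satisfies the uncertainty relation.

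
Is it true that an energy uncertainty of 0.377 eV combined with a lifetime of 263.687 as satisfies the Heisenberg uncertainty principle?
No, it violates the uncertainty relation.

Calculate the product ΔEΔt:
ΔE = 0.377 eV = 6.040e-20 J
ΔEΔt = (6.040e-20 J) × (2.637e-16 s)
ΔEΔt = 1.593e-35 J·s

Compare to the minimum allowed value ℏ/2:
ℏ/2 = 5.273e-35 J·s

Since ΔEΔt = 1.593e-35 J·s < 5.273e-35 J·s = ℏ/2,
this violates the uncertainty relation.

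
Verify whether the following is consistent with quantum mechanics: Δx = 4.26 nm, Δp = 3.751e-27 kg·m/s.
No, it violates the uncertainty principle (impossible measurement).

Calculate the product ΔxΔp:
ΔxΔp = (4.260e-09 m) × (3.751e-27 kg·m/s)
ΔxΔp = 1.598e-35 J·s

Compare to the minimum allowed value ℏ/2:
ℏ/2 = 5.273e-35 J·s

Since ΔxΔp = 1.598e-35 J·s < 5.273e-35 J·s = ℏ/2,
the measurement violates the uncertainty principle.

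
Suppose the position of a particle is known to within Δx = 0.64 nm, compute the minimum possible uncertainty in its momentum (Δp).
8.239 × 10^-26 kg·m/s

Using the Heisenberg uncertainty principle:
ΔxΔp ≥ ℏ/2

The minimum uncertainty in momentum is:
Δp_min = ℏ/(2Δx)
Δp_min = (1.055e-34 J·s) / (2 × 6.400e-10 m)
Δp_min = 8.239e-26 kg·m/s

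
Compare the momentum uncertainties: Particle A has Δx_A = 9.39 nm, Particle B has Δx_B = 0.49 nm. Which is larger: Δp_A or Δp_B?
Particle B has the larger minimum momentum uncertainty, by a factor of 19.16.

For each particle, the minimum momentum uncertainty is Δp_min = ℏ/(2Δx):

Particle A: Δp_A = ℏ/(2×9.390e-09 m) = 5.615e-27 kg·m/s
Particle B: Δp_B = ℏ/(2×4.900e-10 m) = 1.076e-25 kg·m/s

Ratio: Δp_B/Δp_A = 19.16

Since Δp_min ∝ 1/Δx, the particle with smaller position uncertainty (B) has larger momentum uncertainty.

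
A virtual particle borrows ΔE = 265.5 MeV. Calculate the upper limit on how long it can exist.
1.240 ys

Using the energy-time uncertainty principle:
ΔEΔt ≥ ℏ/2

For a virtual particle borrowing energy ΔE, the maximum lifetime is:
Δt_max = ℏ/(2ΔE)

Converting energy:
ΔE = 265.5 MeV = 4.254e-11 J

Δt_max = (1.055e-34 J·s) / (2 × 4.254e-11 J)
Δt_max = 1.240e-24 s = 1.240 ys

Virtual particles with higher borrowed energy exist for shorter times.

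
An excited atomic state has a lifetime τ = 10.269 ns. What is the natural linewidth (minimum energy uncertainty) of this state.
32.048 neV

Using the energy-time uncertainty principle:
ΔEΔt ≥ ℏ/2

The lifetime τ represents the time uncertainty Δt.
The natural linewidth (minimum energy uncertainty) is:

ΔE = ℏ/(2τ)
ΔE = (1.055e-34 J·s) / (2 × 1.027e-08 s)
ΔE = 5.135e-27 J = 32.048 neV

This natural linewidth limits the precision of spectroscopic measurements.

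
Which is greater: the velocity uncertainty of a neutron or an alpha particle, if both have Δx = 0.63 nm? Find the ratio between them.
The neutron has the larger minimum velocity uncertainty, by a ratio of 4.0.

For both particles, Δp_min = ℏ/(2Δx) = 8.370e-26 kg·m/s (same for both).

The velocity uncertainty is Δv = Δp/m:
- neutron: Δv = 8.370e-26 / 1.675e-27 = 4.997e+01 m/s = 49.970 m/s
- alpha particle: Δv = 8.370e-26 / 6.645e-27 = 1.260e+01 m/s = 12.596 m/s

Ratio: 4.997e+01 / 1.260e+01 = 4.0

The lighter particle has larger velocity uncertainty because Δv ∝ 1/m.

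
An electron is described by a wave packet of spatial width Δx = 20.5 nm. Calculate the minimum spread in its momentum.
2.572 × 10^-27 kg·m/s

For a wave packet, the spatial width Δx and momentum spread Δp are related by the uncertainty principle:
ΔxΔp ≥ ℏ/2

The minimum momentum spread is:
Δp_min = ℏ/(2Δx)
Δp_min = (1.055e-34 J·s) / (2 × 2.050e-08 m)
Δp_min = 2.572e-27 kg·m/s

A wave packet cannot have both a well-defined position and well-defined momentum.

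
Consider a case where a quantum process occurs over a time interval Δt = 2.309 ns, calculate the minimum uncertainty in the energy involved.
142.532 neV

Using the energy-time uncertainty principle:
ΔEΔt ≥ ℏ/2

The minimum uncertainty in energy is:
ΔE_min = ℏ/(2Δt)
ΔE_min = (1.055e-34 J·s) / (2 × 2.309e-09 s)
ΔE_min = 2.284e-26 J = 142.532 neV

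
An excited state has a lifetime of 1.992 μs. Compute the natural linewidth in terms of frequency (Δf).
39.949 kHz

Using the energy-time uncertainty principle and E = hf:
ΔEΔt ≥ ℏ/2
hΔf·Δt ≥ ℏ/2

The minimum frequency uncertainty is:
Δf = ℏ/(2hτ) = 1/(4πτ)
Δf = 1/(4π × 1.992e-06 s)
Δf = 3.995e+04 Hz = 39.949 kHz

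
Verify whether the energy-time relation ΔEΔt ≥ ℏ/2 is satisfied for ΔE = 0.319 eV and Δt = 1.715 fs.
Yes, it satisfies the uncertainty relation.

Calculate the product ΔEΔt:
ΔE = 0.319 eV = 5.111e-20 J
ΔEΔt = (5.111e-20 J) × (1.715e-15 s)
ΔEΔt = 8.765e-35 J·s

Compare to the minimum allowed value ℏ/2:
ℏ/2 = 5.273e-35 J·s

Since ΔEΔt = 8.765e-35 J·s ≥ 5.273e-35 J·s = ℏ/2,
this satisfies the uncertainty relation.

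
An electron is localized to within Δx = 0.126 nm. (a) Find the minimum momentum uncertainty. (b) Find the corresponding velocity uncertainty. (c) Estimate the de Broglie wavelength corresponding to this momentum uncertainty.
(a) Δp_min = 4.185 × 10^-25 kg·m/s
(b) Δv_min = 459.395 km/s
(c) λ_dB = 1.583 nm

Step-by-step:

(a) From the uncertainty principle:
Δp_min = ℏ/(2Δx) = (1.055e-34 J·s)/(2 × 1.260e-10 m) = 4.185e-25 kg·m/s

(b) The velocity uncertainty:
Δv = Δp/m = (4.185e-25 kg·m/s)/(9.109e-31 kg) = 4.594e+05 m/s = 459.395 km/s

(c) The de Broglie wavelength for this momentum:
λ = h/p = (6.626e-34 J·s)/(4.185e-25 kg·m/s) = 1.583e-09 m = 1.583 nm

Note: The de Broglie wavelength is comparable to the localization size, as expected from wave-particle duality.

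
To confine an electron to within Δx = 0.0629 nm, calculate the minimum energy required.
2.407 eV

Localizing a particle requires giving it sufficient momentum uncertainty:

1. From uncertainty principle: Δp ≥ ℏ/(2Δx)
   Δp_min = (1.055e-34 J·s) / (2 × 6.290e-11 m)
   Δp_min = 8.383e-25 kg·m/s

2. This momentum uncertainty corresponds to kinetic energy:
   KE ≈ (Δp)²/(2m) = (8.383e-25)²/(2 × 9.109e-31 kg)
   KE = 3.857e-19 J = 2.407 eV

Tighter localization requires more energy.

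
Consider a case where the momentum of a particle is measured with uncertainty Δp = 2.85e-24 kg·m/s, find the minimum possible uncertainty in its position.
18.501 pm

Using the Heisenberg uncertainty principle:
ΔxΔp ≥ ℏ/2

The minimum uncertainty in position is:
Δx_min = ℏ/(2Δp)
Δx_min = (1.055e-34 J·s) / (2 × 2.850e-24 kg·m/s)
Δx_min = 1.850e-11 m = 18.501 pm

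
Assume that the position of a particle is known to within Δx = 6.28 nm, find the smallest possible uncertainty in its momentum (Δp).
8.396 × 10^-27 kg·m/s

Using the Heisenberg uncertainty principle:
ΔxΔp ≥ ℏ/2

The minimum uncertainty in momentum is:
Δp_min = ℏ/(2Δx)
Δp_min = (1.055e-34 J·s) / (2 × 6.280e-09 m)
Δp_min = 8.396e-27 kg·m/s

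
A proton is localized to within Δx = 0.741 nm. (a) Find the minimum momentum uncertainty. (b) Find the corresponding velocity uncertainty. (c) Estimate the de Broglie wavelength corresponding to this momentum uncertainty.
(a) Δp_min = 7.116 × 10^-26 kg·m/s
(b) Δv_min = 42.543 m/s
(c) λ_dB = 9.312 nm

Step-by-step:

(a) From the uncertainty principle:
Δp_min = ℏ/(2Δx) = (1.055e-34 J·s)/(2 × 7.410e-10 m) = 7.116e-26 kg·m/s

(b) The velocity uncertainty:
Δv = Δp/m = (7.116e-26 kg·m/s)/(1.673e-27 kg) = 4.254e+01 m/s = 42.543 m/s

(c) The de Broglie wavelength for this momentum:
λ = h/p = (6.626e-34 J·s)/(7.116e-26 kg·m/s) = 9.312e-09 m = 9.312 nm

Note: The de Broglie wavelength is comparable to the localization size, as expected from wave-particle duality.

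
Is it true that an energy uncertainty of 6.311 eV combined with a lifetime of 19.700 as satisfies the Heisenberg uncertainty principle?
No, it violates the uncertainty relation.

Calculate the product ΔEΔt:
ΔE = 6.311 eV = 1.011e-18 J
ΔEΔt = (1.011e-18 J) × (1.970e-17 s)
ΔEΔt = 1.992e-35 J·s

Compare to the minimum allowed value ℏ/2:
ℏ/2 = 5.273e-35 J·s

Since ΔEΔt = 1.992e-35 J·s < 5.273e-35 J·s = ℏ/2,
this violates the uncertainty relation.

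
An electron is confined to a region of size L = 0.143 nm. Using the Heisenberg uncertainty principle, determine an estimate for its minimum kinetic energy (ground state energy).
465.791 meV

Using the uncertainty principle to estimate ground state energy:

1. The position uncertainty is approximately the confinement size:
   Δx ≈ L = 1.430e-10 m

2. From ΔxΔp ≥ ℏ/2, the minimum momentum uncertainty is:
   Δp ≈ ℏ/(2L) = 3.687e-25 kg·m/s

3. The kinetic energy is approximately:
   KE ≈ (Δp)²/(2m) = (3.687e-25)²/(2 × 9.109e-31 kg)
   KE ≈ 7.463e-20 J = 465.791 meV

This is an order-of-magnitude estimate of the ground state energy.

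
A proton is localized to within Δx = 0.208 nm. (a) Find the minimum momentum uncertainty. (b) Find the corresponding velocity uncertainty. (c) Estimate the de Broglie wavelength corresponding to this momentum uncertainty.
(a) Δp_min = 2.535 × 10^-25 kg·m/s
(b) Δv_min = 151.560 m/s
(c) λ_dB = 2.614 nm

Step-by-step:

(a) From the uncertainty principle:
Δp_min = ℏ/(2Δx) = (1.055e-34 J·s)/(2 × 2.080e-10 m) = 2.535e-25 kg·m/s

(b) The velocity uncertainty:
Δv = Δp/m = (2.535e-25 kg·m/s)/(1.673e-27 kg) = 1.516e+02 m/s = 151.560 m/s

(c) The de Broglie wavelength for this momentum:
λ = h/p = (6.626e-34 J·s)/(2.535e-25 kg·m/s) = 2.614e-09 m = 2.614 nm

Note: The de Broglie wavelength is comparable to the localization size, as expected from wave-particle duality.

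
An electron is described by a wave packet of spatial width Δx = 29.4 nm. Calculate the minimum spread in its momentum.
1.793 × 10^-27 kg·m/s

For a wave packet, the spatial width Δx and momentum spread Δp are related by the uncertainty principle:
ΔxΔp ≥ ℏ/2

The minimum momentum spread is:
Δp_min = ℏ/(2Δx)
Δp_min = (1.055e-34 J·s) / (2 × 2.940e-08 m)
Δp_min = 1.793e-27 kg·m/s

A wave packet cannot have both a well-defined position and well-defined momentum.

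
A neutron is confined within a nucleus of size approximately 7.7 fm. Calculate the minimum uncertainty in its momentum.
6.848 × 10^-21 kg·m/s

Using the Heisenberg uncertainty principle:
ΔxΔp ≥ ℏ/2

With Δx ≈ L = 7.700e-15 m (the confinement size):
Δp_min = ℏ/(2Δx)
Δp_min = (1.055e-34 J·s) / (2 × 7.700e-15 m)
Δp_min = 6.848e-21 kg·m/s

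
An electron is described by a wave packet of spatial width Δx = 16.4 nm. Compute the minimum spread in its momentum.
3.215 × 10^-27 kg·m/s

For a wave packet, the spatial width Δx and momentum spread Δp are related by the uncertainty principle:
ΔxΔp ≥ ℏ/2

The minimum momentum spread is:
Δp_min = ℏ/(2Δx)
Δp_min = (1.055e-34 J·s) / (2 × 1.640e-08 m)
Δp_min = 3.215e-27 kg·m/s

A wave packet cannot have both a well-defined position and well-defined momentum.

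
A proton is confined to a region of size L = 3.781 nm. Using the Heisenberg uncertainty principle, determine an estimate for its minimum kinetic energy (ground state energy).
362.861 neV

Using the uncertainty principle to estimate ground state energy:

1. The position uncertainty is approximately the confinement size:
   Δx ≈ L = 3.781e-09 m

2. From ΔxΔp ≥ ℏ/2, the minimum momentum uncertainty is:
   Δp ≈ ℏ/(2L) = 1.395e-26 kg·m/s

3. The kinetic energy is approximately:
   KE ≈ (Δp)²/(2m) = (1.395e-26)²/(2 × 1.673e-27 kg)
   KE ≈ 5.814e-26 J = 362.861 neV

This is an order-of-magnitude estimate of the ground state energy.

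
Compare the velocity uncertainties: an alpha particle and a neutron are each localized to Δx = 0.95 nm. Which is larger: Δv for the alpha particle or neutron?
The neutron has the larger minimum velocity uncertainty, by a ratio of 4.0.

For both particles, Δp_min = ℏ/(2Δx) = 5.550e-26 kg·m/s (same for both).

The velocity uncertainty is Δv = Δp/m:
- alpha particle: Δv = 5.550e-26 / 6.645e-27 = 8.353e+00 m/s = 8.353 m/s
- neutron: Δv = 5.550e-26 / 1.675e-27 = 3.314e+01 m/s = 33.138 m/s

Ratio: 3.314e+01 / 8.353e+00 = 4.0

The lighter particle has larger velocity uncertainty because Δv ∝ 1/m.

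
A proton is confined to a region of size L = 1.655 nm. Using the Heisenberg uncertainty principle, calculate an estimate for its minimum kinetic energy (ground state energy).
1.894 μeV

Using the uncertainty principle to estimate ground state energy:

1. The position uncertainty is approximately the confinement size:
   Δx ≈ L = 1.655e-09 m

2. From ΔxΔp ≥ ℏ/2, the minimum momentum uncertainty is:
   Δp ≈ ℏ/(2L) = 3.186e-26 kg·m/s

3. The kinetic energy is approximately:
   KE ≈ (Δp)²/(2m) = (3.186e-26)²/(2 × 1.673e-27 kg)
   KE ≈ 3.034e-25 J = 1.894 μeV

This is an order-of-magnitude estimate of the ground state energy.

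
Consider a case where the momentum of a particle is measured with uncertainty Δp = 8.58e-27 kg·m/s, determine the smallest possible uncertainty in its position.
6.146 nm

Using the Heisenberg uncertainty principle:
ΔxΔp ≥ ℏ/2

The minimum uncertainty in position is:
Δx_min = ℏ/(2Δp)
Δx_min = (1.055e-34 J·s) / (2 × 8.580e-27 kg·m/s)
Δx_min = 6.146e-09 m = 6.146 nm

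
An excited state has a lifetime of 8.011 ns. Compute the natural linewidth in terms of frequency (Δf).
9.934 MHz

Using the energy-time uncertainty principle and E = hf:
ΔEΔt ≥ ℏ/2
hΔf·Δt ≥ ℏ/2

The minimum frequency uncertainty is:
Δf = ℏ/(2hτ) = 1/(4πτ)
Δf = 1/(4π × 8.011e-09 s)
Δf = 9.934e+06 Hz = 9.934 MHz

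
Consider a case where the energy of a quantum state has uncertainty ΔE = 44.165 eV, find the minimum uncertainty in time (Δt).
7.452 as

Using the energy-time uncertainty principle:
ΔEΔt ≥ ℏ/2

The minimum uncertainty in time is:
Δt_min = ℏ/(2ΔE)
Δt_min = (1.055e-34 J·s) / (2 × 7.076e-18 J)
Δt_min = 7.452e-18 s = 7.452 as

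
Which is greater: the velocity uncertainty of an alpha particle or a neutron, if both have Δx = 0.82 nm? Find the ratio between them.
The neutron has the larger minimum velocity uncertainty, by a ratio of 4.0.

For both particles, Δp_min = ℏ/(2Δx) = 6.430e-26 kg·m/s (same for both).

The velocity uncertainty is Δv = Δp/m:
- alpha particle: Δv = 6.430e-26 / 6.645e-27 = 9.677e+00 m/s = 9.677 m/s
- neutron: Δv = 6.430e-26 / 1.675e-27 = 3.839e+01 m/s = 38.392 m/s

Ratio: 3.839e+01 / 9.677e+00 = 4.0

The lighter particle has larger velocity uncertainty because Δv ∝ 1/m.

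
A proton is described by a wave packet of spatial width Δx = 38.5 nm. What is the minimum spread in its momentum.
1.370 × 10^-27 kg·m/s

For a wave packet, the spatial width Δx and momentum spread Δp are related by the uncertainty principle:
ΔxΔp ≥ ℏ/2

The minimum momentum spread is:
Δp_min = ℏ/(2Δx)
Δp_min = (1.055e-34 J·s) / (2 × 3.850e-08 m)
Δp_min = 1.370e-27 kg·m/s

A wave packet cannot have both a well-defined position and well-defined momentum.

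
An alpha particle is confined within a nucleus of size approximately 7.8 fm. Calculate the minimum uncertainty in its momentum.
6.760 × 10^-21 kg·m/s

Using the Heisenberg uncertainty principle:
ΔxΔp ≥ ℏ/2

With Δx ≈ L = 7.800e-15 m (the confinement size):
Δp_min = ℏ/(2Δx)
Δp_min = (1.055e-34 J·s) / (2 × 7.800e-15 m)
Δp_min = 6.760e-21 kg·m/s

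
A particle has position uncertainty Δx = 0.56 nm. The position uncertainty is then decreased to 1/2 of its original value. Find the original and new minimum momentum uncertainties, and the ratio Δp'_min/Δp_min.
Original Δp_min = 9.416 × 10^-26 kg·m/s; new Δp'_min = 1.883 × 10^-25 kg·m/s; ratio Δp'_min/Δp_min = 2.

From the uncertainty principle ΔxΔp ≥ ℏ/2, the minimum momentum uncertainty is Δp_min = ℏ/(2Δx).

Original (Δx = 0.56 nm = 5.600e-10 m):
Δp_min = (1.055e-34 J·s)/(2 × 5.600e-10 m) = 9.416e-26 kg·m/s

When Δx → (1/2)Δx:
Δp'_min = ℏ/(2 × (1/2)Δx) = 2 × ℏ/(2Δx) = 2 × Δp_min
Δp'_min = 2 × 9.416e-26 kg·m/s = 1.883e-25 kg·m/s

Since Δp_min ∝ 1/Δx, when Δx is decreased to 1/2 of its original value, Δp_min increases to 2 times its original value.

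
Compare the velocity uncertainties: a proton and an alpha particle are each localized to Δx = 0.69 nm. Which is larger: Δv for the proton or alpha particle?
The proton has the larger minimum velocity uncertainty, by a ratio of 4.0.

For both particles, Δp_min = ℏ/(2Δx) = 7.642e-26 kg·m/s (same for both).

The velocity uncertainty is Δv = Δp/m:
- proton: Δv = 7.642e-26 / 1.673e-27 = 4.569e+01 m/s = 45.688 m/s
- alpha particle: Δv = 7.642e-26 / 6.645e-27 = 1.150e+01 m/s = 11.501 m/s

Ratio: 4.569e+01 / 1.150e+01 = 4.0

The lighter particle has larger velocity uncertainty because Δv ∝ 1/m.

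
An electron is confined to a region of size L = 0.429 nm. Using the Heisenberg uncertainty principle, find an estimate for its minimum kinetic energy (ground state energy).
51.755 meV

Using the uncertainty principle to estimate ground state energy:

1. The position uncertainty is approximately the confinement size:
   Δx ≈ L = 4.290e-10 m

2. From ΔxΔp ≥ ℏ/2, the minimum momentum uncertainty is:
   Δp ≈ ℏ/(2L) = 1.229e-25 kg·m/s

3. The kinetic energy is approximately:
   KE ≈ (Δp)²/(2m) = (1.229e-25)²/(2 × 9.109e-31 kg)
   KE ≈ 8.292e-21 J = 51.755 meV

This is an order-of-magnitude estimate of the ground state energy.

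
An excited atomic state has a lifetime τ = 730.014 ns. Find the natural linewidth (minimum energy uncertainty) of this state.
450.821 peV

Using the energy-time uncertainty principle:
ΔEΔt ≥ ℏ/2

The lifetime τ represents the time uncertainty Δt.
The natural linewidth (minimum energy uncertainty) is:

ΔE = ℏ/(2τ)
ΔE = (1.055e-34 J·s) / (2 × 7.300e-07 s)
ΔE = 7.223e-29 J = 450.821 peV

This natural linewidth limits the precision of spectroscopic measurements.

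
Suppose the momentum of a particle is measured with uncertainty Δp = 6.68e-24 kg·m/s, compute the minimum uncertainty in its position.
7.894 pm

Using the Heisenberg uncertainty principle:
ΔxΔp ≥ ℏ/2

The minimum uncertainty in position is:
Δx_min = ℏ/(2Δp)
Δx_min = (1.055e-34 J·s) / (2 × 6.680e-24 kg·m/s)
Δx_min = 7.894e-12 m = 7.894 pm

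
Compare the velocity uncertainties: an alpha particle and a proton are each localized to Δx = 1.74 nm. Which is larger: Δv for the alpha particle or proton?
The proton has the larger minimum velocity uncertainty, by a ratio of 4.0.

For both particles, Δp_min = ℏ/(2Δx) = 3.030e-26 kg·m/s (same for both).

The velocity uncertainty is Δv = Δp/m:
- alpha particle: Δv = 3.030e-26 / 6.645e-27 = 4.561e+00 m/s = 4.561 m/s
- proton: Δv = 3.030e-26 / 1.673e-27 = 1.812e+01 m/s = 18.118 m/s

Ratio: 1.812e+01 / 4.561e+00 = 4.0

The lighter particle has larger velocity uncertainty because Δv ∝ 1/m.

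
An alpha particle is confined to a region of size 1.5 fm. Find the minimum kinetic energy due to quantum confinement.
580.359 keV

Using the uncertainty principle:

1. Position uncertainty: Δx ≈ 1.500e-15 m
2. Minimum momentum uncertainty: Δp = ℏ/(2Δx) = 3.515e-20 kg·m/s
3. Minimum kinetic energy:
   KE = (Δp)²/(2m) = (3.515e-20)²/(2 × 6.645e-27 kg)
   KE = 9.298e-14 J = 580.359 keV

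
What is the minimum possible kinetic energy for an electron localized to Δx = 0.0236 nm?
17.102 eV

Localizing a particle requires giving it sufficient momentum uncertainty:

1. From uncertainty principle: Δp ≥ ℏ/(2Δx)
   Δp_min = (1.055e-34 J·s) / (2 × 2.360e-11 m)
   Δp_min = 2.234e-24 kg·m/s

2. This momentum uncertainty corresponds to kinetic energy:
   KE ≈ (Δp)²/(2m) = (2.234e-24)²/(2 × 9.109e-31 kg)
   KE = 2.740e-18 J = 17.102 eV

Tighter localization requires more energy.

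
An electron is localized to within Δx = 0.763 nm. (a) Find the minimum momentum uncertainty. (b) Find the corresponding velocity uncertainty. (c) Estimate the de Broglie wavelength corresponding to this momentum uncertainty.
(a) Δp_min = 6.911 × 10^-26 kg·m/s
(b) Δv_min = 75.863 km/s
(c) λ_dB = 9.588 nm

Step-by-step:

(a) From the uncertainty principle:
Δp_min = ℏ/(2Δx) = (1.055e-34 J·s)/(2 × 7.630e-10 m) = 6.911e-26 kg·m/s

(b) The velocity uncertainty:
Δv = Δp/m = (6.911e-26 kg·m/s)/(9.109e-31 kg) = 7.586e+04 m/s = 75.863 km/s

(c) The de Broglie wavelength for this momentum:
λ = h/p = (6.626e-34 J·s)/(6.911e-26 kg·m/s) = 9.588e-09 m = 9.588 nm

Note: The de Broglie wavelength is comparable to the localization size, as expected from wave-particle duality.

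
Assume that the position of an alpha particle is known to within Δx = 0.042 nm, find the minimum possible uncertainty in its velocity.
188.940 m/s

Using the Heisenberg uncertainty principle and Δp = mΔv:
ΔxΔp ≥ ℏ/2
Δx(mΔv) ≥ ℏ/2

The minimum uncertainty in velocity is:
Δv_min = ℏ/(2mΔx)
Δv_min = (1.055e-34 J·s) / (2 × 6.645e-27 kg × 4.200e-11 m)
Δv_min = 1.889e+02 m/s = 188.940 m/s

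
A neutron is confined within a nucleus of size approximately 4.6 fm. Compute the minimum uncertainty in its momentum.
1.146 × 10^-20 kg·m/s

Using the Heisenberg uncertainty principle:
ΔxΔp ≥ ℏ/2

With Δx ≈ L = 4.600e-15 m (the confinement size):
Δp_min = ℏ/(2Δx)
Δp_min = (1.055e-34 J·s) / (2 × 4.600e-15 m)
Δp_min = 1.146e-20 kg·m/s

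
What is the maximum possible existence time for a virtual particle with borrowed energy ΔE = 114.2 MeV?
2.882 ys

Using the energy-time uncertainty principle:
ΔEΔt ≥ ℏ/2

For a virtual particle borrowing energy ΔE, the maximum lifetime is:
Δt_max = ℏ/(2ΔE)

Converting energy:
ΔE = 114.2 MeV = 1.830e-11 J

Δt_max = (1.055e-34 J·s) / (2 × 1.830e-11 J)
Δt_max = 2.882e-24 s = 2.882 ys

Virtual particles with higher borrowed energy exist for shorter times.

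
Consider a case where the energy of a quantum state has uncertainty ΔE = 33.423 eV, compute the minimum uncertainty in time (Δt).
9.847 as

Using the energy-time uncertainty principle:
ΔEΔt ≥ ℏ/2

The minimum uncertainty in time is:
Δt_min = ℏ/(2ΔE)
Δt_min = (1.055e-34 J·s) / (2 × 5.355e-18 J)
Δt_min = 9.847e-18 s = 9.847 as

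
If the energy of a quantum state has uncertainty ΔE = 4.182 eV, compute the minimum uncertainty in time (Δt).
78.696 as

Using the energy-time uncertainty principle:
ΔEΔt ≥ ℏ/2

The minimum uncertainty in time is:
Δt_min = ℏ/(2ΔE)
Δt_min = (1.055e-34 J·s) / (2 × 6.700e-19 J)
Δt_min = 7.870e-17 s = 78.696 as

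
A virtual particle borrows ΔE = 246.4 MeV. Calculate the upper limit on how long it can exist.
1.336 ys

Using the energy-time uncertainty principle:
ΔEΔt ≥ ℏ/2

For a virtual particle borrowing energy ΔE, the maximum lifetime is:
Δt_max = ℏ/(2ΔE)

Converting energy:
ΔE = 246.4 MeV = 3.948e-11 J

Δt_max = (1.055e-34 J·s) / (2 × 3.948e-11 J)
Δt_max = 1.336e-24 s = 1.336 ys

Virtual particles with higher borrowed energy exist for shorter times.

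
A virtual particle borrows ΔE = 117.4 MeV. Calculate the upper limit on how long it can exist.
2.803 ys

Using the energy-time uncertainty principle:
ΔEΔt ≥ ℏ/2

For a virtual particle borrowing energy ΔE, the maximum lifetime is:
Δt_max = ℏ/(2ΔE)

Converting energy:
ΔE = 117.4 MeV = 1.881e-11 J

Δt_max = (1.055e-34 J·s) / (2 × 1.881e-11 J)
Δt_max = 2.803e-24 s = 2.803 ys

Virtual particles with higher borrowed energy exist for shorter times.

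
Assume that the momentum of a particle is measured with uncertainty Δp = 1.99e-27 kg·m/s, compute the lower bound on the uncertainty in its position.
26.497 nm

Using the Heisenberg uncertainty principle:
ΔxΔp ≥ ℏ/2

The minimum uncertainty in position is:
Δx_min = ℏ/(2Δp)
Δx_min = (1.055e-34 J·s) / (2 × 1.990e-27 kg·m/s)
Δx_min = 2.650e-08 m = 26.497 nm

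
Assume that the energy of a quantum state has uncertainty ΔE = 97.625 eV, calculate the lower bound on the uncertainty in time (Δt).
3.371 as

Using the energy-time uncertainty principle:
ΔEΔt ≥ ℏ/2

The minimum uncertainty in time is:
Δt_min = ℏ/(2ΔE)
Δt_min = (1.055e-34 J·s) / (2 × 1.564e-17 J)
Δt_min = 3.371e-18 s = 3.371 as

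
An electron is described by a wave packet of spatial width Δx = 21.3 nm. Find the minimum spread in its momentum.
2.476 × 10^-27 kg·m/s

For a wave packet, the spatial width Δx and momentum spread Δp are related by the uncertainty principle:
ΔxΔp ≥ ℏ/2

The minimum momentum spread is:
Δp_min = ℏ/(2Δx)
Δp_min = (1.055e-34 J·s) / (2 × 2.130e-08 m)
Δp_min = 2.476e-27 kg·m/s

A wave packet cannot have both a well-defined position and well-defined momentum.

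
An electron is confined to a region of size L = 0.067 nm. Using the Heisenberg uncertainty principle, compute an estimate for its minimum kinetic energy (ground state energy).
2.122 eV

Using the uncertainty principle to estimate ground state energy:

1. The position uncertainty is approximately the confinement size:
   Δx ≈ L = 6.700e-11 m

2. From ΔxΔp ≥ ℏ/2, the minimum momentum uncertainty is:
   Δp ≈ ℏ/(2L) = 7.870e-25 kg·m/s

3. The kinetic energy is approximately:
   KE ≈ (Δp)²/(2m) = (7.870e-25)²/(2 × 9.109e-31 kg)
   KE ≈ 3.400e-19 J = 2.122 eV

This is an order-of-magnitude estimate of the ground state energy.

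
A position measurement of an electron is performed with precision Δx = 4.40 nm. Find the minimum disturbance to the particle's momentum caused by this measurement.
1.198 × 10^-26 kg·m/s

The uncertainty principle implies that measuring position disturbs momentum:
ΔxΔp ≥ ℏ/2

When we measure position with precision Δx, we necessarily introduce a momentum uncertainty:
Δp ≥ ℏ/(2Δx)
Δp_min = (1.055e-34 J·s) / (2 × 4.400e-09 m)
Δp_min = 1.198e-26 kg·m/s

The more precisely we measure position, the greater the momentum disturbance.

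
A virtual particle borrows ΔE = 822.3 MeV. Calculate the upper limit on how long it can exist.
4.002 × 10^-25 s

Using the energy-time uncertainty principle:
ΔEΔt ≥ ℏ/2

For a virtual particle borrowing energy ΔE, the maximum lifetime is:
Δt_max = ℏ/(2ΔE)

Converting energy:
ΔE = 822.3 MeV = 1.317e-10 J

Δt_max = (1.055e-34 J·s) / (2 × 1.317e-10 J)
Δt_max = 4.002e-25 s = 4.002 × 10^-25 s

Virtual particles with higher borrowed energy exist for shorter times.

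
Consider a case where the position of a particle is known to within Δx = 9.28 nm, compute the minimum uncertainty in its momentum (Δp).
5.682 × 10^-27 kg·m/s

Using the Heisenberg uncertainty principle:
ΔxΔp ≥ ℏ/2

The minimum uncertainty in momentum is:
Δp_min = ℏ/(2Δx)
Δp_min = (1.055e-34 J·s) / (2 × 9.280e-09 m)
Δp_min = 5.682e-27 kg·m/s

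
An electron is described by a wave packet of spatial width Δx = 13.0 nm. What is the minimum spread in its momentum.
4.056 × 10^-27 kg·m/s

For a wave packet, the spatial width Δx and momentum spread Δp are related by the uncertainty principle:
ΔxΔp ≥ ℏ/2

The minimum momentum spread is:
Δp_min = ℏ/(2Δx)
Δp_min = (1.055e-34 J·s) / (2 × 1.300e-08 m)
Δp_min = 4.056e-27 kg·m/s

A wave packet cannot have both a well-defined position and well-defined momentum.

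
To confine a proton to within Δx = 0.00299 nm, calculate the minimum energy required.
580.245 meV

Localizing a particle requires giving it sufficient momentum uncertainty:

1. From uncertainty principle: Δp ≥ ℏ/(2Δx)
   Δp_min = (1.055e-34 J·s) / (2 × 2.990e-12 m)
   Δp_min = 1.763e-23 kg·m/s

2. This momentum uncertainty corresponds to kinetic energy:
   KE ≈ (Δp)²/(2m) = (1.763e-23)²/(2 × 1.673e-27 kg)
   KE = 9.297e-20 J = 580.245 meV

Tighter localization requires more energy.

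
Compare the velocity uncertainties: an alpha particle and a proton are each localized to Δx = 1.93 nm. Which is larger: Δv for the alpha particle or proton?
The proton has the larger minimum velocity uncertainty, by a ratio of 4.0.

For both particles, Δp_min = ℏ/(2Δx) = 2.732e-26 kg·m/s (same for both).

The velocity uncertainty is Δv = Δp/m:
- alpha particle: Δv = 2.732e-26 / 6.645e-27 = 4.112e+00 m/s = 4.112 m/s
- proton: Δv = 2.732e-26 / 1.673e-27 = 1.633e+01 m/s = 16.334 m/s

Ratio: 1.633e+01 / 4.112e+00 = 4.0

The lighter particle has larger velocity uncertainty because Δv ∝ 1/m.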